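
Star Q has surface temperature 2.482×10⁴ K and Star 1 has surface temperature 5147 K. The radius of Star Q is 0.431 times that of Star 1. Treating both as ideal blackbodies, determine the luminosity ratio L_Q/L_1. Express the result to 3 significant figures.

L_Q/L_1 ≈ 100

L ∝ R²T⁴, so L_Q/L_1 = (R_Q/R_1)²(T_Q/T_1)⁴ = (0.431)² × (2.482×10⁴/5147)⁴ = 0.185761 × 540.742 = 100.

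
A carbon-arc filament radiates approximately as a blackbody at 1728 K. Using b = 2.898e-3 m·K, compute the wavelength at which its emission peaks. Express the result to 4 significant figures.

λ_max ≈ 1677 nm

Wien's displacement law: λ_max = b/T = (2.898×10⁻³ m·K)/(1728 K) = 1.6771×10⁻⁶ m.
That is 1677 nm, in the infrared range.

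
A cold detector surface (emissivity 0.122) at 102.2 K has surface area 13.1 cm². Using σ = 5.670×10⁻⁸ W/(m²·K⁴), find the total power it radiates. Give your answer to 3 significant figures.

P ≈ 9.89×10⁻⁴ W

Area A = 13.1 cm² = 1.31×10⁻³ m².
P = εσAT⁴ = 0.122 × 5.670×10⁻⁸ × 1.31×10⁻³ × (102.2)⁴ = 9.89×10⁻⁴ W.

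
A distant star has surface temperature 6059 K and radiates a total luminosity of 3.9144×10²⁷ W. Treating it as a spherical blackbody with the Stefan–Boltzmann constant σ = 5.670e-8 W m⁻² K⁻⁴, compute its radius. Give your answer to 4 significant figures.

L = 4πR²σT⁴ ⇒ R = √(L/(4πσT⁴)).
σT⁴ = 7.64165×10⁷ W/m², so R = √(3.9144×10²⁷/(4π×7.64165×10⁷)) = 2.019×10⁹ m.

R ≈ 2.019×10⁹ m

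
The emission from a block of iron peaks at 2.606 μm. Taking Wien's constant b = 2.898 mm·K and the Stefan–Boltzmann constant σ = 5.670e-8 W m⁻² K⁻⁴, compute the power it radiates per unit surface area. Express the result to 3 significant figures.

Wien's law: T = b/λ_max = 2.898×10⁻³/2.606×10⁻⁶ = 1112.05 K.
Then I = σT⁴ = 5.670×10⁻⁸×(1112.05)⁴ = 8.67×10⁴ W/m².

I ≈ 8.67×10⁴ W/m²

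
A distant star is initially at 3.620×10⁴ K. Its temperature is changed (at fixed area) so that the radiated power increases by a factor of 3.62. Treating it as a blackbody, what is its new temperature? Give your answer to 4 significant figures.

T₂ ≈ 4.993×10⁴ K

P ∝ T⁴, so T₂/T₁ = (P₂/P₁)^(1/4) = (3.62)^(1/4) = 1.37936.
T₂ = 3.620×10⁴ × 1.37936 = 4.993×10⁴ K.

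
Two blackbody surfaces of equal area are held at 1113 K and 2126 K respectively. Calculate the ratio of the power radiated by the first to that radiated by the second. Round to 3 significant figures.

With equal areas, P₁/P₂ = (T₁/T₂)⁴ = (1113/2126)⁴ = 0.0751.

P₁/P₂ ≈ 0.0751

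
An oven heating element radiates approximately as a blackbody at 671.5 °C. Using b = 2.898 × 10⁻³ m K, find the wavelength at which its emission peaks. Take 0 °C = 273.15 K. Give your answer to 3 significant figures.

λ_max ≈ 3.07 μm

T = 671.5 °C + 273.15 = 944.65 K.
Wien's displacement law: λ_max = b/T = (2.898×10⁻³ m·K)/(944.65 K) = 3.068×10⁻⁶ m.
That is 3.07 μm, in the infrared range.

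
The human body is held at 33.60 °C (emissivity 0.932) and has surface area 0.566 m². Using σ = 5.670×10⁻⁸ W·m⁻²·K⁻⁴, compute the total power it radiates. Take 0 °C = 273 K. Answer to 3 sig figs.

P ≈ 264 W

T = 33.60 °C + 273 = 306.60 K.
Area A = 0.566 m².
P = εσAT⁴ = 0.932 × 5.670×10⁻⁸ × 0.566 × (306.60)⁴ = 264 W.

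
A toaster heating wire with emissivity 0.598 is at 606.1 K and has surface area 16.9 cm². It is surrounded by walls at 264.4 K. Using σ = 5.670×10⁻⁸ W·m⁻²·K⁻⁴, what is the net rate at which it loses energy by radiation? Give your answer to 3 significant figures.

Net loss ≈ 7.45 W

Area A = 16.9 cm² = 1.69×10⁻³ m².
Net radiated power P_net = εσA(T⁴ − T₀⁴) = 0.598×5.670×10⁻⁸×1.69×10⁻³×(606.1⁴ − 264.4⁴).
T⁴ − T₀⁴ = 1.34951×10¹¹ − 4.88704×10⁹ = 1.30064×10¹¹ K⁴, so P_net = 7.45 W.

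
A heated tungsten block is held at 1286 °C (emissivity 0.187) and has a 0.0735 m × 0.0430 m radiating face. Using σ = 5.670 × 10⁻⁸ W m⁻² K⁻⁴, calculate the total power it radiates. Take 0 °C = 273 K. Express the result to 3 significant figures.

T = 1286 °C + 273 = 1559 K.
Area A = 0.0735 × 0.0430 = 3.1605×10⁻³ m².
P = εσAT⁴ = 0.187 × 5.670×10⁻⁸ × 3.1605×10⁻³ × (1559)⁴ = 198 W.

P ≈ 198 W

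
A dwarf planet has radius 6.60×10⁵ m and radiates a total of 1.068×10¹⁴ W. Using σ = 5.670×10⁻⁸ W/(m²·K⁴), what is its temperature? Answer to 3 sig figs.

T ≈ 136 K

Surface area A = 4πR² = 4π(6.60×10⁵ m)² = 5.47391×10¹² m².
P = σAT⁴ ⇒ T = (P/(σA))^(1/4) = (1.068×10¹⁴/(5.670×10⁻⁸×5.47391×10¹²))^(1/4) = 136 K.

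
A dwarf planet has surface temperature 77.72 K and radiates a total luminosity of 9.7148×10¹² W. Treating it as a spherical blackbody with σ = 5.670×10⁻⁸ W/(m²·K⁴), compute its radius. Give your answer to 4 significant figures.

L = 4πR²σT⁴ ⇒ R = √(L/(4πσT⁴)).
σT⁴ = 2.06878 W/m², so R = √(9.7148×10¹²/(4π×2.06878)) = 6.113×10⁵ m.

R ≈ 6.113×10⁵ m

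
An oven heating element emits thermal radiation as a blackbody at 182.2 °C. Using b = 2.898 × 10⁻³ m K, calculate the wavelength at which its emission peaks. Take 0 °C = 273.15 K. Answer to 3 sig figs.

λ_max ≈ 6.36 μm

T = 182.2 °C + 273.15 = 455.35 K.
Wien's displacement law: λ_max = b/T = (2.898×10⁻³ m·K)/(455.35 K) = 6.364×10⁻⁶ m.
That is 6.36 μm, in the infrared range.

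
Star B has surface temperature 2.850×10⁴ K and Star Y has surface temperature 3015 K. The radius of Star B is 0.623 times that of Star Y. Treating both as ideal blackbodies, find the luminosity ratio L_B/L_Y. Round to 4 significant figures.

L_B/L_Y ≈ 3099

L ∝ R²T⁴, so L_B/L_Y = (R_B/R_Y)²(T_B/T_Y)⁴ = (0.623)² × (2.850×10⁴/3015)⁴ = 0.388129 × 7984.18 = 3099.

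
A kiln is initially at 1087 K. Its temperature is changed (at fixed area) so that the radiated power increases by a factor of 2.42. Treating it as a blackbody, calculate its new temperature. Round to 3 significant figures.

P ∝ T⁴, so T₂/T₁ = (P₂/P₁)^(1/4) = (2.42)^(1/4) = 1.24725.
T₂ = 1087 × 1.24725 = 1.36×10³ K.

T₂ ≈ 1.36×10³ K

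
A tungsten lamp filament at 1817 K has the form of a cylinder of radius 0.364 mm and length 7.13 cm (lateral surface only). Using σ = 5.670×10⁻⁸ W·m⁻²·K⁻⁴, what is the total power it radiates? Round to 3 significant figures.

Lateral area A = 2πrL = 2π×3.64×10⁻⁴×0.0713 = 1.63069×10⁻⁴ m².
P = σAT⁴ = 5.670×10⁻⁸ × 1.63069×10⁻⁴ × (1817)⁴ = 101 W.

P ≈ 101 W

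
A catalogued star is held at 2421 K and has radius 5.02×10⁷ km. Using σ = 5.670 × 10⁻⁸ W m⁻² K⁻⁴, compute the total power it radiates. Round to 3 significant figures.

Surface area A = 4πR² = 4π(5.02×10¹⁰ m)² = 3.16678×10²² m².
P = σAT⁴ = 5.670×10⁻⁸ × 3.16678×10²² × (2421)⁴ = 6.17×10²⁸ W.

P ≈ 6.17×10²⁸ W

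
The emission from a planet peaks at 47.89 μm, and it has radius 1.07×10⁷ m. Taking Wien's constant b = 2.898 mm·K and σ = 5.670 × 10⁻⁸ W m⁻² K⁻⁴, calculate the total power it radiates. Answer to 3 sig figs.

Wien's law: T = b/λ_max = 2.898×10⁻³/4.789×10⁻⁵ = 60.5137 K.
Surface area A = 4πR² = 4π(1.07×10⁷ m)² = 1.43872×10¹⁵ m².
Then P = σAT⁴ = 5.670×10⁻⁸×1.43872×10¹⁵×(60.5137)⁴ = 1.09×10¹⁵ W.

P ≈ 1.09×10¹⁵ W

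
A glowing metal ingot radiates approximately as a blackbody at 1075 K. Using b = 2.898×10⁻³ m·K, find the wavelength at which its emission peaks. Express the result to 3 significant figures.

Wien's displacement law: λ_max = b/T = (2.898×10⁻³ m·K)/(1075 K) = 2.696×10⁻⁶ m.
That is 2.70 μm, in the infrared range.

λ_max ≈ 2.70 μm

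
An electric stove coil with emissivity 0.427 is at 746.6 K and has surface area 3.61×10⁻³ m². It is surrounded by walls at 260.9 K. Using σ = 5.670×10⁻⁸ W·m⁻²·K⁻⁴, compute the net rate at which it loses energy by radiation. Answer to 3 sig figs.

Area A = 3.61×10⁻³ m².
Net radiated power P_net = εσA(T⁴ − T₀⁴) = 0.427×5.670×10⁻⁸×3.61×10⁻³×(746.6⁴ − 260.9⁴).
T⁴ − T₀⁴ = 3.10708×10¹¹ − 4.63336×10⁹ = 3.06075×10¹¹ K⁴, so P_net = 26.8 W.

Net loss ≈ 26.8 W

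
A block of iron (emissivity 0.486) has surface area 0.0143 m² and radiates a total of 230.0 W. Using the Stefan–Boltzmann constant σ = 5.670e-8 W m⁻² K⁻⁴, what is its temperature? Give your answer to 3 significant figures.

T ≈ 874 K

Area A = 0.0143 m².
P = εσAT⁴ ⇒ T = (P/(εσA))^(1/4) = (230.0/(0.486×5.670×10⁻⁸×0.0143))^(1/4) = 874 K.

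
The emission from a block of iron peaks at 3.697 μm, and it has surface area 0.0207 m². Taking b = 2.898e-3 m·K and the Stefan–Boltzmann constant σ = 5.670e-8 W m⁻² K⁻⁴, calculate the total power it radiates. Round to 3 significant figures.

P ≈ 443 W

Wien's law: T = b/λ_max = 2.898×10⁻³/3.697×10⁻⁶ = 783.879 K.
Area A = 0.0207 m².
Then P = σAT⁴ = 5.670×10⁻⁸×0.0207×(783.879)⁴ = 443 W.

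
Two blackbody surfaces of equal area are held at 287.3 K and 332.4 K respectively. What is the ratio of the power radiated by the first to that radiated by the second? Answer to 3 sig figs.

With equal areas, P₁/P₂ = (T₁/T₂)⁴ = (287.3/332.4)⁴ = 0.558.

P₁/P₂ ≈ 0.558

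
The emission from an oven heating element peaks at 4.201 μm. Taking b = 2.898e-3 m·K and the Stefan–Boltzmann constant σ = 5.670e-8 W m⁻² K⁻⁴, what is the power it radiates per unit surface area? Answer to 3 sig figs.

Wien's law: T = b/λ_max = 2.898×10⁻³/4.201×10⁻⁶ = 689.836 K.
Then I = σT⁴ = 5.670×10⁻⁸×(689.836)⁴ = 1.28×10⁴ W/m².

I ≈ 1.28×10⁴ W/m²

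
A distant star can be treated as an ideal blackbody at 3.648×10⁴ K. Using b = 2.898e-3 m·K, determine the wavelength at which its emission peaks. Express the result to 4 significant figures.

λ_max ≈ 79.44 nm

Wien's displacement law: λ_max = b/T = (2.898×10⁻³ m·K)/(3.648×10⁴ K) = 7.9441×10⁻⁸ m.
That is 79.44 nm, in the ultraviolet range.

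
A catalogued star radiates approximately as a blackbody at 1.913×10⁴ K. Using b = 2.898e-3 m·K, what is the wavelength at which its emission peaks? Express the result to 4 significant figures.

λ_max ≈ 151.5 nm

Wien's displacement law: λ_max = b/T = (2.898×10⁻³ m·K)/(1.913×10⁴ K) = 1.5149×10⁻⁷ m.
That is 151.5 nm, in the ultraviolet range.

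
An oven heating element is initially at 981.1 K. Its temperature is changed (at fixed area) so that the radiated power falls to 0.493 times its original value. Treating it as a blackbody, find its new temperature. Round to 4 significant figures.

T₂ ≈ 822.1 K

P ∝ T⁴, so T₂/T₁ = (P₂/P₁)^(1/4) = (0.493)^(1/4) = 0.837938.
T₂ = 981.1 × 0.837938 = 822.1 K.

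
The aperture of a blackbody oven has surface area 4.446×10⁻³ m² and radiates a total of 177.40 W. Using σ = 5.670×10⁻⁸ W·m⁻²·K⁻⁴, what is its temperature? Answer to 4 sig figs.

T ≈ 915.9 K

Area A = 4.446×10⁻³ m².
P = σAT⁴ ⇒ T = (P/(σA))^(1/4) = (177.40/(5.670×10⁻⁸×4.446×10⁻³))^(1/4) = 915.9 K.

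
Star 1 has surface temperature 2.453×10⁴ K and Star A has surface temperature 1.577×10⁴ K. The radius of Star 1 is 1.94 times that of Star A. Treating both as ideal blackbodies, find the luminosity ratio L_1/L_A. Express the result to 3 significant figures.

L_1/L_A ≈ 22.0

L ∝ R²T⁴, so L_1/L_A = (R_1/R_A)²(T_1/T_A)⁴ = (1.94)² × (2.453×10⁴/1.577×10⁴)⁴ = 3.7636 × 5.85414 = 22.0.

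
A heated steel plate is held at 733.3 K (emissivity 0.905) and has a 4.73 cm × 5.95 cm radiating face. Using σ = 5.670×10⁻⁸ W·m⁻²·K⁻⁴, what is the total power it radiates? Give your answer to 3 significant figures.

P ≈ 41.8 W

Area A = 0.0473 × 0.0595 = 2.81435×10⁻³ m².
P = εσAT⁴ = 0.905 × 5.670×10⁻⁸ × 2.81435×10⁻³ × (733.3)⁴ = 41.8 W.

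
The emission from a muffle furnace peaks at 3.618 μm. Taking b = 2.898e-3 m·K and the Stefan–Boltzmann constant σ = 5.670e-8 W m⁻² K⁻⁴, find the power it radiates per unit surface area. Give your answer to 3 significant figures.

I ≈ 2.33×10⁴ W/m²

Wien's law: T = b/λ_max = 2.898×10⁻³/3.618×10⁻⁶ = 800.995 K.
Then I = σT⁴ = 5.670×10⁻⁸×(800.995)⁴ = 2.33×10⁴ W/m².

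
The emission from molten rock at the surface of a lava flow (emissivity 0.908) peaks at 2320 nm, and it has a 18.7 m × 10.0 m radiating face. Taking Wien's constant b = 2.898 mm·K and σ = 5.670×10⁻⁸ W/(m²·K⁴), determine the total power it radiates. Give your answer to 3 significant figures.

P ≈ 2.34×10⁷ W

Wien's law: T = b/λ_max = 2.898×10⁻³/2.320×10⁻⁶ = 1249.14 K.
Area A = 18.7 × 10.0 = 187 m².
Then P = εσAT⁴ = 0.908×5.670×10⁻⁸×187×(1249.14)⁴ = 2.34×10⁷ W.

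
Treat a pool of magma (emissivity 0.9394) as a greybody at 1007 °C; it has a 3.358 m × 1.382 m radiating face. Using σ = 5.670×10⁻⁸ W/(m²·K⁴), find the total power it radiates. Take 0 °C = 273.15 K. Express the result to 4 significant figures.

T = 1007 °C + 273.15 = 1280.15 K.
Area A = 3.358 × 1.382 = 4.64076 m².
P = εσAT⁴ = 0.9394 × 5.670×10⁻⁸ × 4.64076 × (1280.15)⁴ = 6.638×10⁵ W.

P ≈ 6.638×10⁵ W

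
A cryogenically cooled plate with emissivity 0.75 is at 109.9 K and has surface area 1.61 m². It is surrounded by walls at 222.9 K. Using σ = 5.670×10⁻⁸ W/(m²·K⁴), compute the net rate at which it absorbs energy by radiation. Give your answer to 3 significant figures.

Area A = 1.61 m².
Net radiated power P_net = εσA(T⁴ − T₀⁴) = 0.75×5.670×10⁻⁸×1.61×(109.9⁴ − 222.9⁴).
T⁴ − T₀⁴ = 1.45878×10⁸ − 2.46854×10⁹ = -2.32266×10⁹ K⁴, so P_net = -159 W — negative, meaning a net gain of 159 W.

Net gain ≈ 159 W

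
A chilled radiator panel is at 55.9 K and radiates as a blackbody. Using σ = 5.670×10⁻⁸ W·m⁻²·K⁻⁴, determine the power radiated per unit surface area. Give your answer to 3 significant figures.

I ≈ 0.554 W/m²

Stefan–Boltzmann: I = σT⁴ = 5.670×10⁻⁸ × (55.9)⁴ = 0.554 W/m².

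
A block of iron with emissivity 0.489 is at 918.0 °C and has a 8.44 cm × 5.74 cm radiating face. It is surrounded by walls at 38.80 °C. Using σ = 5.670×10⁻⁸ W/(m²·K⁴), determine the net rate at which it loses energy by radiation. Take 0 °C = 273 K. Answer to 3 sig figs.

Net loss ≈ 269 W

T = 918.0 °C + 273 = 1191.0 K.
Surroundings: T = 38.80 °C + 273 = 311.80 K.
Area A = 0.0844 × 0.0574 = 4.84456×10⁻³ m².
Net radiated power P_net = εσA(T⁴ − T₀⁴) = 0.489×5.670×10⁻⁸×4.84456×10⁻³×(1191.0⁴ − 311.80⁴).
T⁴ − T₀⁴ = 2.01209×10¹² − 9.45158×10⁹ = 2.00264×10¹² K⁴, so P_net = 269 W.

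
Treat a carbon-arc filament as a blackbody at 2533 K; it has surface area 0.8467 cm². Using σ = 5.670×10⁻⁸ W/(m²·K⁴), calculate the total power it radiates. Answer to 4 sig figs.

Area A = 0.8467 cm² = 8.467×10⁻⁵ m².
P = σAT⁴ = 5.670×10⁻⁸ × 8.467×10⁻⁵ × (2533)⁴ = 197.6 W.

P ≈ 197.6 W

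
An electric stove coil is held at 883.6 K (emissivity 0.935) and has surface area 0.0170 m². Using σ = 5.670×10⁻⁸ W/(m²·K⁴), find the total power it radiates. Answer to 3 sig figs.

Area A = 0.0170 m².
P = εσAT⁴ = 0.935 × 5.670×10⁻⁸ × 0.0170 × (883.6)⁴ = 549 W.

P ≈ 549 W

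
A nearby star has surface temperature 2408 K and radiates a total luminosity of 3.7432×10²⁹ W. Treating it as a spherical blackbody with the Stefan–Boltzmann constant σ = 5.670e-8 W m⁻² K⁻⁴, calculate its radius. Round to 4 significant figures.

L = 4πR²σT⁴ ⇒ R = √(L/(4πσT⁴)).
σT⁴ = 1.90638×10⁶ W/m², so R = √(3.7432×10²⁹/(4π×1.90638×10⁶)) = 1.250×10¹¹ m.

R ≈ 1.250×10¹¹ m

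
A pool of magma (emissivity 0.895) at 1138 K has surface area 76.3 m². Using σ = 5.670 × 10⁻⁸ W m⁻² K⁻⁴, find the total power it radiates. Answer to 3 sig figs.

Area A = 76.3 m².
P = εσAT⁴ = 0.895 × 5.670×10⁻⁸ × 76.3 × (1138)⁴ = 6.49×10⁶ W.

P ≈ 6.49×10⁶ W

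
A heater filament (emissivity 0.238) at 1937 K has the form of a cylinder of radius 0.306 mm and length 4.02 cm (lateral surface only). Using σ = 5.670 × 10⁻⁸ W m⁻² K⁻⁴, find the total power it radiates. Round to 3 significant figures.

Lateral area A = 2πrL = 2π×3.06×10⁻⁴×0.0402 = 7.72907×10⁻⁵ m².
P = εσAT⁴ = 0.238 × 5.670×10⁻⁸ × 7.72907×10⁻⁵ × (1937)⁴ = 14.7 W.

P ≈ 14.7 W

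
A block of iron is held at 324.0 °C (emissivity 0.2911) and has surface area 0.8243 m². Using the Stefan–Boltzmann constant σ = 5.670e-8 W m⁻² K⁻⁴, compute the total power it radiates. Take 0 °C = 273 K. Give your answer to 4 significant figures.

T = 324.0 °C + 273 = 597.0 K.
Area A = 0.8243 m².
P = εσAT⁴ = 0.2911 × 5.670×10⁻⁸ × 0.8243 × (597.0)⁴ = 1728 W.

P ≈ 1728 W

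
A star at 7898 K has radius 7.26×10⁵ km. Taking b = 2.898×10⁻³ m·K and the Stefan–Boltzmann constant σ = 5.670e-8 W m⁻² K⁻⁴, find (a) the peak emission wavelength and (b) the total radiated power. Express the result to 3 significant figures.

λ_max ≈ 367 nm; P ≈ 1.46×10²⁷ W

(a) λ_max = b/T = 2.898×10⁻³/7898 = 3.669×10⁻⁷ m = 367 nm.
Surface area A = 4πR² = 4π(7.26×10⁸ m)² = 6.62343×10¹⁸ m².
(b) P = σAT⁴ = 5.670×10⁻⁸×6.62343×10¹⁸×(7898)⁴ = 1.46×10²⁷ W.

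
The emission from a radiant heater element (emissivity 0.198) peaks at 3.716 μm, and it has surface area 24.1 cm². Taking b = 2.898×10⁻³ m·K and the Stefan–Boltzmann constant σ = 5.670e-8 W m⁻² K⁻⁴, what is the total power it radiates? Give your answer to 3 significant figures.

P ≈ 10.0 W

Wien's law: T = b/λ_max = 2.898×10⁻³/3.716×10⁻⁶ = 779.871 K.
Area A = 24.1 cm² = 2.41×10⁻³ m².
Then P = εσAT⁴ = 0.198×5.670×10⁻⁸×2.41×10⁻³×(779.871)⁴ = 10.0 W.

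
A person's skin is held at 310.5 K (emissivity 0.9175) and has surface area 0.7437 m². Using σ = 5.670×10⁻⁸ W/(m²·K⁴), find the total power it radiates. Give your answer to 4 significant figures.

Area A = 0.7437 m².
P = εσAT⁴ = 0.9175 × 5.670×10⁻⁸ × 0.7437 × (310.5)⁴ = 359.6 W.

P ≈ 359.6 W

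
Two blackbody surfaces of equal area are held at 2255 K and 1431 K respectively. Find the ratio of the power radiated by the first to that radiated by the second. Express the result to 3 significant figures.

P₁/P₂ ≈ 6.17

With equal areas, P₁/P₂ = (T₁/T₂)⁴ = (2255/1431)⁴ = 6.17.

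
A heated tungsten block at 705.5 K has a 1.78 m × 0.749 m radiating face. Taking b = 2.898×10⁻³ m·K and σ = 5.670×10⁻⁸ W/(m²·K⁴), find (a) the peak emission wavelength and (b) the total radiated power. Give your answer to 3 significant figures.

(a) λ_max = b/T = 2.898×10⁻³/705.5 = 4.108×10⁻⁶ m = 4.11 μm.
Area A = 1.78 × 0.749 = 1.33322 m².
(b) P = σAT⁴ = 5.670×10⁻⁸×1.33322×(705.5)⁴ = 1.87×10⁴ W.

λ_max ≈ 4.11 μm; P ≈ 1.87×10⁴ W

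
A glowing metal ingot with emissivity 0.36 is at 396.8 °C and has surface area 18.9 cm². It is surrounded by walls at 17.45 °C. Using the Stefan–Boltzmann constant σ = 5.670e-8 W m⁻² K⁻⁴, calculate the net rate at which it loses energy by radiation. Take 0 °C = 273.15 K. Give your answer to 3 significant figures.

Net loss ≈ 7.50 W

T = 396.8 °C + 273.15 = 669.95 K.
Surroundings: T = 17.45 °C + 273.15 = 290.60 K.
Area A = 18.9 cm² = 1.89×10⁻³ m².
Net radiated power P_net = εσA(T⁴ − T₀⁴) = 0.36×5.670×10⁻⁸×1.89×10⁻³×(669.95⁴ − 290.60⁴).
T⁴ − T₀⁴ = 2.01451×10¹¹ − 7.13153×10⁹ = 1.94319×10¹¹ K⁴, so P_net = 7.50 W.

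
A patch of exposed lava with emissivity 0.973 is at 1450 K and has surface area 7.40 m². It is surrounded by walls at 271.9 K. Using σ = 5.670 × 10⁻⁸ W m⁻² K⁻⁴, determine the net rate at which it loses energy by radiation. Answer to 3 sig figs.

Area A = 7.40 m².
Net radiated power P_net = εσA(T⁴ − T₀⁴) = 0.973×5.670×10⁻⁸×7.40×(1450⁴ − 271.9⁴).
T⁴ − T₀⁴ = 4.42051×10¹² − 5.46559×10⁹ = 4.41504×10¹² K⁴, so P_net = 1.80×10⁶ W.

Net loss ≈ 1.80×10⁶ W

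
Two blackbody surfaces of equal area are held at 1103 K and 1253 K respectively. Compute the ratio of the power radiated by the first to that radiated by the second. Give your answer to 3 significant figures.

With equal areas, P₁/P₂ = (T₁/T₂)⁴ = (1103/1253)⁴ = 0.600.

P₁/P₂ ≈ 0.600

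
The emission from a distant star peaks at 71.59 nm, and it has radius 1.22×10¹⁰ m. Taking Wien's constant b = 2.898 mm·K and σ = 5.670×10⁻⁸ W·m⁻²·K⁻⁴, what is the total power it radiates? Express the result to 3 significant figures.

Wien's law: T = b/λ_max = 2.898×10⁻³/7.159×10⁻⁸ = 40480.5 K.
Surface area A = 4πR² = 4π(1.22×10¹⁰ m)² = 1.87038×10²¹ m².
Then P = σAT⁴ = 5.670×10⁻⁸×1.87038×10²¹×(40480.5)⁴ = 2.85×10³² W.

P ≈ 2.85×10³² W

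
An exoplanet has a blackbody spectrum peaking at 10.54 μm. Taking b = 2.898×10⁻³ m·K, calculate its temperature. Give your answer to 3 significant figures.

Wien's law gives T = b/λ_max = (2.898×10⁻³ m·K)/(1.054×10⁻⁵ m) = 275 K.

T ≈ 275 K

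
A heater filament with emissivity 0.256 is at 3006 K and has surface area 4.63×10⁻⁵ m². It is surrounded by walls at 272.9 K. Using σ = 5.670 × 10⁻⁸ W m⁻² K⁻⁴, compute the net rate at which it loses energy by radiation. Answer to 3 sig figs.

Net loss ≈ 54.9 W

Area A = 4.63×10⁻⁵ m².
Net radiated power P_net = εσA(T⁴ − T₀⁴) = 0.256×5.670×10⁻⁸×4.63×10⁻⁵×(3006⁴ − 272.9⁴).
T⁴ − T₀⁴ = 8.16499×10¹³ − 5.54644×10⁹ = 8.16444×10¹³ K⁴, so P_net = 54.9 W.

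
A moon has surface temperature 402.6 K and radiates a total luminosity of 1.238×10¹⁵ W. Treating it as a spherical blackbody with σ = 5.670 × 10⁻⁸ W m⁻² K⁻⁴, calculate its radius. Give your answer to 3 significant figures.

R ≈ 2.57×10⁵ m

L = 4πR²σT⁴ ⇒ R = √(L/(4πσT⁴)).
σT⁴ = 1489.63 W/m², so R = √(1.238×10¹⁵/(4π×1489.63)) = 2.57×10⁵ m.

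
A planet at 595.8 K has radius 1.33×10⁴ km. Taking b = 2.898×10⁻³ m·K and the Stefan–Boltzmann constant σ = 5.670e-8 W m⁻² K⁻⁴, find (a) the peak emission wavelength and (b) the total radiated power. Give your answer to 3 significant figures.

λ_max ≈ 4.86 μm; P ≈ 1.59×10¹⁹ W

(a) λ_max = b/T = 2.898×10⁻³/595.8 = 4.864×10⁻⁶ m = 4.86 μm.
Surface area A = 4πR² = 4π(1.33×10⁷ m)² = 2.22287×10¹⁵ m².
(b) P = σAT⁴ = 5.670×10⁻⁸×2.22287×10¹⁵×(595.8)⁴ = 1.59×10¹⁹ W.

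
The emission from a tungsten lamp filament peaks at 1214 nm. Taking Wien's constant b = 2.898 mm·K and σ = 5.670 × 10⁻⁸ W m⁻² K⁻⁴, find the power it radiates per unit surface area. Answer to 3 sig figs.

Wien's law: T = b/λ_max = 2.898×10⁻³/1.214×10⁻⁶ = 2387.15 K.
Then I = σT⁴ = 5.670×10⁻⁸×(2387.15)⁴ = 1.84×10⁶ W/m².

I ≈ 1.84×10⁶ W/m²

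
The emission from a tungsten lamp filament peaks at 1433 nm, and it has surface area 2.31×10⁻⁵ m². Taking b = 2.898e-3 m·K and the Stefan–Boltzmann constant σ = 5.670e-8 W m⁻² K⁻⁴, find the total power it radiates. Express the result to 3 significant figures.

P ≈ 21.9 W

Wien's law: T = b/λ_max = 2.898×10⁻³/1.433×10⁻⁶ = 2022.33 K.
Area A = 2.31×10⁻⁵ m².
Then P = σAT⁴ = 5.670×10⁻⁸×2.31×10⁻⁵×(2022.33)⁴ = 21.9 W.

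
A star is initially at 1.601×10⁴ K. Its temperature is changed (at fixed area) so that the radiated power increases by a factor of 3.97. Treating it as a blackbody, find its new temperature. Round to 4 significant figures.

T₂ ≈ 2.260×10⁴ K

P ∝ T⁴, so T₂/T₁ = (P₂/P₁)^(1/4) = (3.97)^(1/4) = 1.41155.
T₂ = 1.601×10⁴ × 1.41155 = 2.260×10⁴ K.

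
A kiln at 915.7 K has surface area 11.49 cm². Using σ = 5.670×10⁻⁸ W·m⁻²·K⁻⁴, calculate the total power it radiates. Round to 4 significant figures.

P ≈ 45.81 W

Area A = 11.49 cm² = 1.149×10⁻³ m².
P = σAT⁴ = 5.670×10⁻⁸ × 1.149×10⁻³ × (915.7)⁴ = 45.81 W.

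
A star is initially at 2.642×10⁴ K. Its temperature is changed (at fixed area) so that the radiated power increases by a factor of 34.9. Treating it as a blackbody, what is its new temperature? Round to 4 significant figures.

P ∝ T⁴, so T₂/T₁ = (P₂/P₁)^(1/4) = (34.9)^(1/4) = 2.43056.
T₂ = 2.642×10⁴ × 2.43056 = 6.422×10⁴ K.

T₂ ≈ 6.422×10⁴ K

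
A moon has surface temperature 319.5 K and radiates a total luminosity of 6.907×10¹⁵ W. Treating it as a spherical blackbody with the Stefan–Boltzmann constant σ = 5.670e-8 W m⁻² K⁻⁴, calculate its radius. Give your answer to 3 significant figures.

L = 4πR²σT⁴ ⇒ R = √(L/(4πσT⁴)).
σT⁴ = 590.835 W/m², so R = √(6.907×10¹⁵/(4π×590.835)) = 9.65×10⁵ m.

R ≈ 9.65×10⁵ m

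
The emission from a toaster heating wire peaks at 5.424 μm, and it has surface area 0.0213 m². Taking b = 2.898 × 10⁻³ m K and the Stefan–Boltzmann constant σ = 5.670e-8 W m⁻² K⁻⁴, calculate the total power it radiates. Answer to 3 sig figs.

P ≈ 98.4 W

Wien's law: T = b/λ_max = 2.898×10⁻³/5.424×10⁻⁶ = 534.292 K.
Area A = 0.0213 m².
Then P = σAT⁴ = 5.670×10⁻⁸×0.0213×(534.292)⁴ = 98.4 W.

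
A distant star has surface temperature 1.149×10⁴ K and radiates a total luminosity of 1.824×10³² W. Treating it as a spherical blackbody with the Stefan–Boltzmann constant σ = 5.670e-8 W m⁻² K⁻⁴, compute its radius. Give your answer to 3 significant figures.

L = 4πR²σT⁴ ⇒ R = √(L/(4πσT⁴)).
σT⁴ = 9.88242×10⁸ W/m², so R = √(1.824×10³²/(4π×9.88242×10⁸)) = 1.21×10¹¹ m.

R ≈ 1.21×10¹¹ m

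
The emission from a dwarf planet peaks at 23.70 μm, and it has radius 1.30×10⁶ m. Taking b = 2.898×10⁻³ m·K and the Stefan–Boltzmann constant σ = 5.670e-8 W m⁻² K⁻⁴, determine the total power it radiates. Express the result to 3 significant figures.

P ≈ 2.69×10¹⁴ W

Wien's law: T = b/λ_max = 2.898×10⁻³/2.370×10⁻⁵ = 122.278 K.
Surface area A = 4πR² = 4π(1.30×10⁶ m)² = 2.12372×10¹³ m².
Then P = σAT⁴ = 5.670×10⁻⁸×2.12372×10¹³×(122.278)⁴ = 2.69×10¹⁴ W.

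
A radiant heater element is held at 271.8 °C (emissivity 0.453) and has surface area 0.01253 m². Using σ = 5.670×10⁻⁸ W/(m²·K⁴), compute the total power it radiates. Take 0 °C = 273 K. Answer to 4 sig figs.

T = 271.8 °C + 273 = 544.8 K.
Area A = 0.01253 m².
P = εσAT⁴ = 0.453 × 5.670×10⁻⁸ × 0.01253 × (544.8)⁴ = 28.35 W.

P ≈ 28.35 W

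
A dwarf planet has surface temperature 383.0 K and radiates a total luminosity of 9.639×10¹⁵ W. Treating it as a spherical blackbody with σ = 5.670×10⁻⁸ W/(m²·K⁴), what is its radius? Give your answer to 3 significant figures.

R ≈ 7.93×10⁵ m

L = 4πR²σT⁴ ⇒ R = √(L/(4πσT⁴)).
σT⁴ = 1220.05 W/m², so R = √(9.639×10¹⁵/(4π×1220.05)) = 7.93×10⁵ m.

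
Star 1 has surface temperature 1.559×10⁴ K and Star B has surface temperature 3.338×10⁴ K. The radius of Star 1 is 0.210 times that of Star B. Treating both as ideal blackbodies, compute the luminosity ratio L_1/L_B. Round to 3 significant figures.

L_1/L_B ≈ 2.10×10⁻³

L ∝ R²T⁴, so L_1/L_B = (R_1/R_B)²(T_1/T_B)⁴ = (0.210)² × (1.559×10⁴/3.338×10⁴)⁴ = 0.0441 × 0.0475816 = 2.10×10⁻³.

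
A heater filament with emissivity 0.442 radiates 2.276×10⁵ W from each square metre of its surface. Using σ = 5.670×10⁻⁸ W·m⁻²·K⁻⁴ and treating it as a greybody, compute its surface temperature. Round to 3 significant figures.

I = εσT⁴, so T = (I/εσ)^(1/4) = (2.276×10⁵/(0.442×5.670×10⁻⁸))^(1/4) = 1.74×10³ K.

T ≈ 1.74×10³ K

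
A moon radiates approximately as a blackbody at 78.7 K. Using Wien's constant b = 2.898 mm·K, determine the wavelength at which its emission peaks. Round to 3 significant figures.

λ_max ≈ 36.8 μm

Wien's displacement law: λ_max = b/T = (2.898×10⁻³ m·K)/(78.7 K) = 3.682×10⁻⁵ m.
That is 36.8 μm, in the infrared range.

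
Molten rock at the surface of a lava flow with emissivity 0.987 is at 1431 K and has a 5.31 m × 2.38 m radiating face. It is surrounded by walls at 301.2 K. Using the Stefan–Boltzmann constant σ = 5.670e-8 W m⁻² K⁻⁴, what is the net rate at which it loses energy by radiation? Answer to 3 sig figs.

Area A = 5.31 × 2.38 = 12.6378 m².
Net radiated power P_net = εσA(T⁴ − T₀⁴) = 0.987×5.670×10⁻⁸×12.6378×(1431⁴ − 301.2⁴).
T⁴ − T₀⁴ = 4.19333×10¹² − 8.23038×10⁹ = 4.18510×10¹² K⁴, so P_net = 2.96×10⁶ W.

Net loss ≈ 2.96×10⁶ W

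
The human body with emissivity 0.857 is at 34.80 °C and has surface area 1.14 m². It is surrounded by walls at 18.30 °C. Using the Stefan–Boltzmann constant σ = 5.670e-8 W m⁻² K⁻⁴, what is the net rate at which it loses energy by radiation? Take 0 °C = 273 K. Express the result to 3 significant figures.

T = 34.80 °C + 273 = 307.80 K.
Surroundings: T = 18.30 °C + 273 = 291.30 K.
Area A = 1.14 m².
Net radiated power P_net = εσA(T⁴ − T₀⁴) = 0.857×5.670×10⁻⁸×1.14×(307.80⁴ − 291.30⁴).
T⁴ − T₀⁴ = 8.97583×10⁹ − 7.20049×10⁹ = 1.77534×10⁹ K⁴, so P_net = 98.3 W.

Net loss ≈ 98.3 W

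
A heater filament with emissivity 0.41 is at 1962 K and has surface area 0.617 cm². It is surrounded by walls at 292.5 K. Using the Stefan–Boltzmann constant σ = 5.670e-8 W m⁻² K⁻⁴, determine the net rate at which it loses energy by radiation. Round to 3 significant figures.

Net loss ≈ 21.2 W

Area A = 0.617 cm² = 6.17×10⁻⁵ m².
Net radiated power P_net = εσA(T⁴ − T₀⁴) = 0.41×5.670×10⁻⁸×6.17×10⁻⁵×(1962⁴ − 292.5⁴).
T⁴ − T₀⁴ = 1.48182×10¹³ − 7.31987×10⁹ = 1.48109×10¹³ K⁴, so P_net = 21.2 W.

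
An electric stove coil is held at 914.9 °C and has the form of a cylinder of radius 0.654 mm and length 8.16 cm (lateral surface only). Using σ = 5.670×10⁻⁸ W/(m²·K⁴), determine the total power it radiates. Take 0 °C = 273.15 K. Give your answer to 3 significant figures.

T = 914.9 °C + 273.15 = 1188.05 K.
Lateral area A = 2πrL = 2π×6.54×10⁻⁴×0.0816 = 3.35311×10⁻⁴ m².
P = σAT⁴ = 5.670×10⁻⁸ × 3.35311×10⁻⁴ × (1188.05)⁴ = 37.9 W.

P ≈ 37.9 W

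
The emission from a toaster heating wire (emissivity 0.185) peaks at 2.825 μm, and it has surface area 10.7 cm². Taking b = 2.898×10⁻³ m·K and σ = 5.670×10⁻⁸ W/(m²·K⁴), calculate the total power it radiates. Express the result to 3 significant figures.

P ≈ 12.4 W

Wien's law: T = b/λ_max = 2.898×10⁻³/2.825×10⁻⁶ = 1025.84 K.
Area A = 10.7 cm² = 1.07×10⁻³ m².
Then P = εσAT⁴ = 0.185×5.670×10⁻⁸×1.07×10⁻³×(1025.84)⁴ = 12.4 W.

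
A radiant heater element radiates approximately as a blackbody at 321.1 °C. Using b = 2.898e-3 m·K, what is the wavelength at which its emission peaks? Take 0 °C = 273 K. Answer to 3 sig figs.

λ_max ≈ 4.88 μm

T = 321.1 °C + 273 = 594.1 K.
Wien's displacement law: λ_max = b/T = (2.898×10⁻³ m·K)/(594.1 K) = 4.878×10⁻⁶ m.
That is 4.88 μm, in the infrared range.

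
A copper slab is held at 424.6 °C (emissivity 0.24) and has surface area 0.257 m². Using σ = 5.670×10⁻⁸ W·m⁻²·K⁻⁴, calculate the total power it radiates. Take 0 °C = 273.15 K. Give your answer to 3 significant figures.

T = 424.6 °C + 273.15 = 697.75 K.
Area A = 0.257 m².
P = εσAT⁴ = 0.24 × 5.670×10⁻⁸ × 0.257 × (697.75)⁴ = 829 W.

P ≈ 829 W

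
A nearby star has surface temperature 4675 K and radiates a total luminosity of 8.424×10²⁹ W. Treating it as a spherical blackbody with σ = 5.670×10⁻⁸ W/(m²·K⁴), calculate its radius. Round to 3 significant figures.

L = 4πR²σT⁴ ⇒ R = √(L/(4πσT⁴)).
σT⁴ = 2.70838×10⁷ W/m², so R = √(8.424×10²⁹/(4π×2.70838×10⁷)) = 4.98×10¹⁰ m.

R ≈ 4.98×10¹⁰ m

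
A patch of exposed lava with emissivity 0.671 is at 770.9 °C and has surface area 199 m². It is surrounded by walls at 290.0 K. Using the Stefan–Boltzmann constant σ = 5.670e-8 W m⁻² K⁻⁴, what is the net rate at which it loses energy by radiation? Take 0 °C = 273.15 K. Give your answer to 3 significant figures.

Net loss ≈ 8.94×10⁶ W

T = 770.9 °C + 273.15 = 1044.05 K.
Area A = 199 m².
Net radiated power P_net = εσA(T⁴ − T₀⁴) = 0.671×5.670×10⁻⁸×199×(1044.05⁴ − 290.0⁴).
T⁴ − T₀⁴ = 1.18819×10¹² − 7.07281×10⁹ = 1.18112×10¹² K⁴, so P_net = 8.94×10⁶ W.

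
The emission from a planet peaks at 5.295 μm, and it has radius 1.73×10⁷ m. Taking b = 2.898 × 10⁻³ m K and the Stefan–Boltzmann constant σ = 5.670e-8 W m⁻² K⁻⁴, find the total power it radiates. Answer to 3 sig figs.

P ≈ 1.91×10¹⁹ W

Wien's law: T = b/λ_max = 2.898×10⁻³/5.295×10⁻⁶ = 547.309 K.
Surface area A = 4πR² = 4π(1.73×10⁷ m)² = 3.76099×10¹⁵ m².
Then P = σAT⁴ = 5.670×10⁻⁸×3.76099×10¹⁵×(547.309)⁴ = 1.91×10¹⁹ W.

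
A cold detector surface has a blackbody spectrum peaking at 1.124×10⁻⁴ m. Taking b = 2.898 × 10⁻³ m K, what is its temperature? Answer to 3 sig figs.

Wien's law gives T = b/λ_max = (2.898×10⁻³ m·K)/(1.124×10⁻⁴ m) = 25.8 K.

T ≈ 25.8 K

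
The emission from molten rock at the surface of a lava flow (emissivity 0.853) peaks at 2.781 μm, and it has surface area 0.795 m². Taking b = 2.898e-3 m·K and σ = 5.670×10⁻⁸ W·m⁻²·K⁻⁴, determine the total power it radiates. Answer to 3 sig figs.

Wien's law: T = b/λ_max = 2.898×10⁻³/2.781×10⁻⁶ = 1042.07 K.
Area A = 0.795 m².
Then P = εσAT⁴ = 0.853×5.670×10⁻⁸×0.795×(1042.07)⁴ = 4.53×10⁴ W.

P ≈ 4.53×10⁴ W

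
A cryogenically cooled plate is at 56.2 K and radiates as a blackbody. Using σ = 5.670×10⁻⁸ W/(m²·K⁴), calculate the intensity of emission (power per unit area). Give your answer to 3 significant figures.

I ≈ 0.566 W/m²

Stefan–Boltzmann: I = σT⁴ = 5.670×10⁻⁸ × (56.2)⁴ = 0.566 W/m².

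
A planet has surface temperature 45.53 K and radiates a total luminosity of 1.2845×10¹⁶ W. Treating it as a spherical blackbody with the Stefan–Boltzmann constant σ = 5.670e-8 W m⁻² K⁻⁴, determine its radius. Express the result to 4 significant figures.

L = 4πR²σT⁴ ⇒ R = √(L/(4πσT⁴)).
σT⁴ = 0.243654 W/m², so R = √(1.2845×10¹⁶/(4π×0.243654)) = 6.477×10⁷ m.

R ≈ 6.477×10⁷ m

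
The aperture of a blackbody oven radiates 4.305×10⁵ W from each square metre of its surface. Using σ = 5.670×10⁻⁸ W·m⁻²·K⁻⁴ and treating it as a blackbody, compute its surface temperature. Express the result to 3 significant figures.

I = σT⁴, so T = (I/σ)^(1/4) = (4.305×10⁵/(5.670×10⁻⁸))^(1/4) = 1.66×10³ K.

T ≈ 1.66×10³ K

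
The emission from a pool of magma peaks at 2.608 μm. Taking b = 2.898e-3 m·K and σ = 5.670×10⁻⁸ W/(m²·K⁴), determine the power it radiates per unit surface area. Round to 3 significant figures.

I ≈ 8.64×10⁴ W/m²

Wien's law: T = b/λ_max = 2.898×10⁻³/2.608×10⁻⁶ = 1111.20 K.
Then I = σT⁴ = 5.670×10⁻⁸×(1111.20)⁴ = 8.64×10⁴ W/m².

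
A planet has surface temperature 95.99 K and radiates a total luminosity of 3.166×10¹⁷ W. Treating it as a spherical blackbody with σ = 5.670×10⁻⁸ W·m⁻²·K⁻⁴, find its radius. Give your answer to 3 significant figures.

L = 4πR²σT⁴ ⇒ R = √(L/(4πσT⁴)).
σT⁴ = 4.81379 W/m², so R = √(3.166×10¹⁷/(4π×4.81379)) = 7.23×10⁷ m.

R ≈ 7.23×10⁷ m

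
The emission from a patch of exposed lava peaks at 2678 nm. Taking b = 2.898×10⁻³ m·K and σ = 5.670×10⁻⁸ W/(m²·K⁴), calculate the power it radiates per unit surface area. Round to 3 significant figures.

I ≈ 7.78×10⁴ W/m²

Wien's law: T = b/λ_max = 2.898×10⁻³/2.678×10⁻⁶ = 1082.15 K.
Then I = σT⁴ = 5.670×10⁻⁸×(1082.15)⁴ = 7.78×10⁴ W/m².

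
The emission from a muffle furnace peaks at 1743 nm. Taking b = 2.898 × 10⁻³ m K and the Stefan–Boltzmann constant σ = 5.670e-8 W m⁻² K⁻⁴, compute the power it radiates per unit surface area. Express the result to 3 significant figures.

Wien's law: T = b/λ_max = 2.898×10⁻³/1.743×10⁻⁶ = 1662.65 K.
Then I = σT⁴ = 5.670×10⁻⁸×(1662.65)⁴ = 4.33×10⁵ W/m².

I ≈ 4.33×10⁵ W/m²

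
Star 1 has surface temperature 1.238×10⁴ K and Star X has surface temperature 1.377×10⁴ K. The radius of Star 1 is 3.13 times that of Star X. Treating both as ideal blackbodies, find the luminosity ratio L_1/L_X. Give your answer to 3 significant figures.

L_1/L_X ≈ 6.40

L ∝ R²T⁴, so L_1/L_X = (R_1/R_X)²(T_1/T_X)⁴ = (3.13)² × (1.238×10⁴/1.377×10⁴)⁴ = 9.7969 × 0.653351 = 6.40.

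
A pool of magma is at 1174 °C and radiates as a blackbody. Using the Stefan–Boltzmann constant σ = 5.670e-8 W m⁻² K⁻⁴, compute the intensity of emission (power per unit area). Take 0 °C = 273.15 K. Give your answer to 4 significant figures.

T = 1174 °C + 273.15 = 1447.15 K.
Stefan–Boltzmann: I = σT⁴ = 5.670×10⁻⁸ × (1447.15)⁴ = 2.487×10⁵ W/m².

I ≈ 2.487×10⁵ W/m²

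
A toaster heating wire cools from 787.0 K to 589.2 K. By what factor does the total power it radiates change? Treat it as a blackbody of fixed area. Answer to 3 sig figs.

P ∝ T⁴, so P₂/P₁ = (T₂/T₁)⁴ = (589.2/787.0)⁴ = (0.748666)⁴ = 0.314.

P₂/P₁ ≈ 0.314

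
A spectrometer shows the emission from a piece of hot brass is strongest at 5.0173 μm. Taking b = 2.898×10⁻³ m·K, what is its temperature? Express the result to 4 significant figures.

Wien's law gives T = b/λ_max = (2.898×10⁻³ m·K)/(5.0173×10⁻⁶ m) = 577.6 K.

T ≈ 577.6 K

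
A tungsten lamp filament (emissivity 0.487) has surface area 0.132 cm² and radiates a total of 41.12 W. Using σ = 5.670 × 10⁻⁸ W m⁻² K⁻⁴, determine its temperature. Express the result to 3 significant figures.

Area A = 0.132 cm² = 1.32×10⁻⁵ m².
P = εσAT⁴ ⇒ T = (P/(εσA))^(1/4) = (41.12/(0.487×5.670×10⁻⁸×1.32×10⁻⁵))^(1/4) = 3.26×10³ K.

T ≈ 3.26×10³ K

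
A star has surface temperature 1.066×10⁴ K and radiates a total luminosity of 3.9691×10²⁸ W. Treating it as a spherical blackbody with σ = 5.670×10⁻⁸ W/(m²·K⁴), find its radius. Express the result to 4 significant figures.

L = 4πR²σT⁴ ⇒ R = √(L/(4πσT⁴)).
σT⁴ = 7.32170×10⁸ W/m², so R = √(3.9691×10²⁸/(4π×7.32170×10⁸)) = 2.077×10⁹ m.

R ≈ 2.077×10⁹ m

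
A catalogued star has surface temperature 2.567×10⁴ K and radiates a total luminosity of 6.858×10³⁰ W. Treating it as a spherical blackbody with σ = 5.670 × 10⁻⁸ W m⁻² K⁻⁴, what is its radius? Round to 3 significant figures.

R ≈ 4.71×10⁹ m

L = 4πR²σT⁴ ⇒ R = √(L/(4πσT⁴)).
σT⁴ = 2.46199×10¹⁰ W/m², so R = √(6.858×10³⁰/(4π×2.46199×10¹⁰)) = 4.71×10⁹ m.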